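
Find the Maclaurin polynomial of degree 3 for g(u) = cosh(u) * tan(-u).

-5*u^3/6 - u

Write out both Maclaurin series and multiply, keeping only the needed powers.
g(0) = 0
g′(0) = -1
g′′(0) = 0
g′′′(0) = -5
Then c_k = g^(k)(0)/k! gives each Taylor coefficient.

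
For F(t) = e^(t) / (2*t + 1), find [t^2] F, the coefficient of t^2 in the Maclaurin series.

5/2

Expand 1/(denominator) as a geometric series and multiply by the numerator's series.
F(0) = 1
F′(0) = -1
F′′(0) = 5
Dividing each by k! gives the coefficients c_0, ..., c_2.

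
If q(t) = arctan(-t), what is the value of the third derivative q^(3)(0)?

Compute the successive derivatives at the expansion point and divide by k!.
From the series, [t^3] q = 1/3; multiply by 3! = 6 to get 2.

2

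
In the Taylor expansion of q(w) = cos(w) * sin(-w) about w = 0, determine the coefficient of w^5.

Take the Cauchy product of the two expansions.
q(0) = 0
q′(0) = -1
q′′(0) = 0
q′′′(0) = 4
q^(4)(0) = 0
q^(5)(0) = -16

-2/15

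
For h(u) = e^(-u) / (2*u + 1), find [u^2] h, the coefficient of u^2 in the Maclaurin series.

Use 1/(1 - r) = Σ r^k on the denominator, then take the Cauchy product.

13/2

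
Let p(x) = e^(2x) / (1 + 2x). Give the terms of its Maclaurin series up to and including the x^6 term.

212*x^6/9 - 176*x^5/15 + 6*x^4 - 8*x^3/3 + 2*x^2 + 1

Multiply the two series term by term and collect like powers.
p(0) = 1
p′(0) = 0
p′′(0) = 4
p′′′(0) = -16
p^(4)(0) = 144
p^(5)(0) = -1408
p^(6)(0) = 16960
The Taylor polynomial is Σ p^(k)(0)/k! · x^k.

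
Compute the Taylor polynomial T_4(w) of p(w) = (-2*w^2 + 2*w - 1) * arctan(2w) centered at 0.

Distribute the polynomial across the series and collect like powers.
p(0) = 0
p′(0) = -2
p′′(0) = 8
p′′′(0) = -8
p^(4)(0) = -128
Dividing each by k! gives the coefficients c_0, ..., c_4.

-16*w^4/3 - 4*w^3/3 + 4*w^2 - 2*w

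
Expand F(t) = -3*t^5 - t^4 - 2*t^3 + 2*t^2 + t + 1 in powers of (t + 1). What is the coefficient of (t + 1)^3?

-28

F(-1) = 6
F′(-1) = -20
F′′(-1) = 64
F′′′(-1) = -168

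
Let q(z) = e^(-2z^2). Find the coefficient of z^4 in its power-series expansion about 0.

2

[z^0] = 1;  [z^1] = 0;  [z^2] = -2;  [z^3] = 0;  [z^4] = 2.
So c_4 = q^(4)(0)/4! = 2.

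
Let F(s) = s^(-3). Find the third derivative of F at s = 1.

-60

The coefficient of (s - 1)^3 in the expansion is -10, so F′′′(1) = 3! * (-10) = -60.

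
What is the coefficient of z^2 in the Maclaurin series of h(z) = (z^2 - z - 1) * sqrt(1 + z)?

5/8

Multiply each power in the prefactor through the base expansion.
[z^0] = -1;  [z^1] = -3/2;  [z^2] = 5/8.
So c_2 = h′′(0)/2! = 5/8.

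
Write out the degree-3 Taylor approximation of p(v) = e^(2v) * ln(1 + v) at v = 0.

4*v^3/3 + 3*v^2/2 + v

Write out both Maclaurin series and multiply, keeping only the needed powers.
p(0) = 0
p′(0) = 1
p′′(0) = 3
p′′′(0) = 8
Dividing each by k! gives the coefficients c_0, ..., c_3.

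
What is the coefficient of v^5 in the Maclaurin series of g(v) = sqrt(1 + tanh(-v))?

Substitute the inner expansion into the outer series and collect powers.
g(0) = 1
g′(0) = -1/2
g′′(0) = -1/4
g′′′(0) = 5/8
g^(4)(0) = 17/16
g^(5)(0) = -121/32
Dividing each by k! gives the coefficients c_0, ..., c_5.

-121/3840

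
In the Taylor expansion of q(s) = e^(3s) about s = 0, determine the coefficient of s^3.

9/2

Compute the successive derivatives at the expansion point and divide by k!.
q(0) = 1
q′(0) = 3
q′′(0) = 9
q′′′(0) = 27
The Taylor polynomial is Σ q^(k)(0)/k! · s^k.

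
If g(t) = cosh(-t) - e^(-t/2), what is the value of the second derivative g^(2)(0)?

Add the two expansions coefficient-wise.
The coefficient of t^2 in the expansion is 3/8, so g′′(0) = 2! * (3/8) = 3/4.

3/4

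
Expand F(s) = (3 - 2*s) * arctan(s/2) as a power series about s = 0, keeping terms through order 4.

s^4/12 - s^3/8 - s^2 + 3*s/2

Multiply each power in the prefactor through the base expansion.
F(0) = 0
F′(0) = 3/2
F′′(0) = -2
F′′′(0) = -3/4
F^(4)(0) = 2
The Taylor polynomial is Σ F^(k)(0)/k! · s^k.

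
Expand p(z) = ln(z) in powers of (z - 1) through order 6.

-(z - 1)^6/6 + (z - 1)^5/5 - (z - 1)^4/4 + (z - 1)^3/3 - (z - 1)^2/2 + (z - 1)

p(1) = 0
p′(1) = 1
p′′(1) = -1
p′′′(1) = 2
p^(4)(1) = -6
p^(5)(1) = 24
p^(6)(1) = -120
Dividing each by k! gives the coefficients c_0, ..., c_6.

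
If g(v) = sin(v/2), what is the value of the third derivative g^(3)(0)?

-1/8

Apply the Taylor formula c_k = f^(k)(a)/k!.
From the series, [v^3] g = -1/48; multiply by 3! = 6 to get -1/8.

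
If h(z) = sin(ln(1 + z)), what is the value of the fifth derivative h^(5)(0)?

-10

Let u equal the inner series; expand the outer function in u and truncate.
The coefficient of z^5 in the expansion is -1/12, so h^(5)(0) = 5! * (-1/12) = -10.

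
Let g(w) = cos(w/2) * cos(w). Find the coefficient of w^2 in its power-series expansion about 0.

Write out both Maclaurin series and multiply, keeping only the needed powers.
g(0) = 1
g′(0) = 0
g′′(0) = -5/4
So c_2 = g′′(0)/2! = -5/8.

-5/8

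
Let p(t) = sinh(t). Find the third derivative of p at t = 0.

1

From the series, [t^3] p = 1/6; multiply by 3! = 6 to get 1.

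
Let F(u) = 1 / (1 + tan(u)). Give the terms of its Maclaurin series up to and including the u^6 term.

122*u^6/45 - 32*u^5/15 + 5*u^4/3 - 4*u^3/3 + u^2 - u + 1

Write 1/(1+u) = 1 - u + u^2 - u^3 + ... and substitute the series for u.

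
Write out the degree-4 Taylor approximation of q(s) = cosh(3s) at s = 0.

27*s^4/8 + 9*s^2/2 + 1

Apply the Taylor formula c_k = f^(k)(a)/k!.
q(0) = 1
q′(0) = 0
q′′(0) = 9
q′′′(0) = 0
q^(4)(0) = 81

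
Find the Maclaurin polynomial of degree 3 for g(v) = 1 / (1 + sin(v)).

-5*v^3/6 + v^2 - v + 1

Write 1/(1+u) = 1 - u + u^2 - u^3 + ... and substitute the series for u.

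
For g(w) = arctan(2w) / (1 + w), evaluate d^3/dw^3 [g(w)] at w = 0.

-4

Write out both Maclaurin series and multiply, keeping only the needed powers.
The coefficient of w^3 in the expansion is -2/3, so g′′′(0) = 3! * (-2/3) = -4.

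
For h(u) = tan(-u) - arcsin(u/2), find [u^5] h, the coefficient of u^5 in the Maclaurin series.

Combine the two series term by term.

-521/3840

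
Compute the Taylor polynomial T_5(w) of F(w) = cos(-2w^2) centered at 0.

Use the known series and substitute for the argument.

1 - 2*w^4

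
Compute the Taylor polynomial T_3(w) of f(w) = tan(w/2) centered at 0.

w^3/24 + w/2

f(0) = 0
f′(0) = 1/2
f′′(0) = 0
f′′′(0) = 1/4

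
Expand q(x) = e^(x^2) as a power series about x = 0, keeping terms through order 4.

x^4/2 + x^2 + 1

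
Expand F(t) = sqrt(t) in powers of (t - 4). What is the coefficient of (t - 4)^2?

-1/64

F(4) = 2
F′(4) = 1/4
F′′(4) = -1/32
So c_2 = F′′(4)/2! = -1/64.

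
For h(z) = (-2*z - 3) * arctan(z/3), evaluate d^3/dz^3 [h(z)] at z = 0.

2/9

Distribute the polynomial across the series and collect like powers.
The coefficient of z^3 in the expansion is 1/27, so h′′′(0) = 3! * (1/27) = 2/9.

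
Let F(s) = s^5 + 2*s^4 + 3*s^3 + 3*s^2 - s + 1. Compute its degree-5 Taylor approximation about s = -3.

Differentiate repeatedly and evaluate at the center.

(s + 3)^5 - 13*(s + 3)^4 + 69*(s + 3)^3 - 186*(s + 3)^2 + 251*(s + 3) - 131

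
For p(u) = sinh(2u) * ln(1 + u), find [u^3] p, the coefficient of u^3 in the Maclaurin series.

-1

Multiply the two series term by term and collect like powers.
[u^0] = 0;  [u^1] = 0;  [u^2] = 2;  [u^3] = -1.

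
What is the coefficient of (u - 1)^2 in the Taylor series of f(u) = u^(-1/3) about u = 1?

f(1) = 1
f′(1) = -1/3
f′′(1) = 4/9
So c_2 = f′′(1)/2! = 2/9.

2/9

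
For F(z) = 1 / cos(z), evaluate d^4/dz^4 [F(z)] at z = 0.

5

Write the quotient as an unknown series and match coefficients against numerator = denominator · series.
From the series, [z^4] F = 5/24; multiply by 4! = 24 to get 5.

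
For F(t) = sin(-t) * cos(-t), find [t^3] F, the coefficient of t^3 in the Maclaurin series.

2/3

Take the Cauchy product of the two expansions.
F(0) = 0
F′(0) = -1
F′′(0) = 0
F′′′(0) = 4
So c_3 = F′′′(0)/3! = 2/3.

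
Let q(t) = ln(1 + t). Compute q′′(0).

The coefficient of t^2 in the expansion is -1/2, so q′′(0) = 2! * (-1/2) = -1.

-1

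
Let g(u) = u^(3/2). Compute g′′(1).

3/4

The coefficient of (u - 1)^2 in the expansion is 3/8, so g′′(1) = 2! * (3/8) = 3/4.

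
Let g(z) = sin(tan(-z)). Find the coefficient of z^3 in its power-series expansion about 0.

-1/6

Compose series: expand the inner function first, then feed it into the outer expansion.
g(0) = 0
g′(0) = -1
g′′(0) = 0
g′′′(0) = -1
Dividing each by k! gives the coefficients c_0, ..., c_3.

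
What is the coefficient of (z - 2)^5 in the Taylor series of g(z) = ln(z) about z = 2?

Compute the successive derivatives at the expansion point and divide by k!.

1/160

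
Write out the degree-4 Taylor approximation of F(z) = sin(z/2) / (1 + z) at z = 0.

Multiply the two series term by term and collect like powers.
F(0) = 0
F′(0) = 1/2
F′′(0) = -1
F′′′(0) = 23/8
F^(4)(0) = -23/2

-23*z^4/48 + 23*z^3/48 - z^2/2 + z/2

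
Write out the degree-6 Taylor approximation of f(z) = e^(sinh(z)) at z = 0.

Substitute the inner expansion into the outer series and collect powers.
[z^0] = 1;  [z^1] = 1;  [z^2] = 1/2;  [z^3] = 1/3;  [z^4] = 5/24;  [z^5] = 1/10;  [z^6] = 37/720.

37*z^6/720 + z^5/10 + 5*z^4/24 + z^3/3 + z^2/2 + z + 1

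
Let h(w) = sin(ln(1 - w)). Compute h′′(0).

-1

Let u equal the inner series; expand the outer function in u and truncate.
The coefficient of w^2 in the expansion is -1/2, so h′′(0) = 2! * (-1/2) = -1.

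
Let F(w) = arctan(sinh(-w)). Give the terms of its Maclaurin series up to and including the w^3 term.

Compose series: expand the inner function first, then feed it into the outer expansion.
F(0) = 0
F′(0) = -1
F′′(0) = 0
F′′′(0) = 1
Then c_k = F^(k)(0)/k! gives each Taylor coefficient.

w^3/6 - w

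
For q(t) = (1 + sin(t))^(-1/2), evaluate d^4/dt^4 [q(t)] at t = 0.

Let u equal the inner series; expand the outer function in u and truncate.
From the series, [t^4] q = 19/128; multiply by 4! = 24 to get 57/16.

57/16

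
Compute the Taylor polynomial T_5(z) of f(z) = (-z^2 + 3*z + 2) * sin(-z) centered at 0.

-11*z^5/60 + z^4/2 + 4*z^3/3 - 3*z^2 - 2*z

Distribute the polynomial across the series and collect like powers.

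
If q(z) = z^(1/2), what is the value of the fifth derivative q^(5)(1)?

105/32

From the series, [(z - 1)^5] q = 7/256; multiply by 5! = 120 to get 105/32.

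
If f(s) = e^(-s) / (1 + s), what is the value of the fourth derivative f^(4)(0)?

Write out both Maclaurin series and multiply, keeping only the needed powers.
From the series, [s^4] f = 65/24; multiply by 4! = 24 to get 65.

65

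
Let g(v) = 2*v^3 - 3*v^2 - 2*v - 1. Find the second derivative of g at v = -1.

-18

Apply the Taylor formula c_k = f^(k)(a)/k!.
The coefficient of (v + 1)^2 in the expansion is -9, so g′′(-1) = 2! * (-9) = -18.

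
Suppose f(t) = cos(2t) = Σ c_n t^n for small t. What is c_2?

f(0) = 1
f′(0) = 0
f′′(0) = -4

-2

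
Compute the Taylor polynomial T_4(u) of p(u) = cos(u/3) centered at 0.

Apply the Taylor formula c_k = f^(k)(a)/k!.
[u^0] = 1;  [u^1] = 0;  [u^2] = -1/18;  [u^3] = 0;  [u^4] = 1/1944.

u^4/1944 - u^2/18 + 1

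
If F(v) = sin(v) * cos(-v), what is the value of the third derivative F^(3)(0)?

Expand each factor separately, then convolve coefficients.
From the series, [v^3] F = -2/3; multiply by 3! = 6 to get -4.

-4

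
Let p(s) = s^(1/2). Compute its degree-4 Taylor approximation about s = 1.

-5*(s - 1)^4/128 + (s - 1)^3/16 - (s - 1)^2/8 + (s - 1)/2 + 1

p(1) = 1
p′(1) = 1/2
p′′(1) = -1/4
p′′′(1) = 3/8
p^(4)(1) = -15/16
The Taylor polynomial is Σ p^(k)(1)/k! · (s - 1)^k.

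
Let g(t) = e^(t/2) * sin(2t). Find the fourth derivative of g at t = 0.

-15

Multiply the two series term by term and collect like powers.
The coefficient of t^4 in the expansion is -5/8, so g^(4)(0) = 4! * (-5/8) = -15.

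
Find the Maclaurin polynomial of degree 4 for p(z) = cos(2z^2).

p(0) = 1
p′(0) = 0
p′′(0) = 0
p′′′(0) = 0
p^(4)(0) = -48

1 - 2*z^4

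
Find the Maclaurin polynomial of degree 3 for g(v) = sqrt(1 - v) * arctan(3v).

Multiply the two series term by term and collect like powers.
[v^0] = 0;  [v^1] = 3;  [v^2] = -3/2;  [v^3] = -75/8.

-75*v^3/8 - 3*v^2/2 + 3*v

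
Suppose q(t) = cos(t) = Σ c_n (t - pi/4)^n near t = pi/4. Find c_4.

sqrt(2)/48

Differentiate repeatedly and evaluate at the center.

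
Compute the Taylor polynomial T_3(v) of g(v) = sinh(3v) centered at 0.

[v^0] = 0;  [v^1] = 3;  [v^2] = 0;  [v^3] = 9/2.

9*v^3/2 + 3*v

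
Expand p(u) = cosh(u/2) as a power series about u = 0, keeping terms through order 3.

Compute the successive derivatives at the expansion point and divide by k!.
[u^0] = 1;  [u^1] = 0;  [u^2] = 1/8;  [u^3] = 0.

u^2/8 + 1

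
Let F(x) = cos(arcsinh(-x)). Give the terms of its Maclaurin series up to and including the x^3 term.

1 - x^2/2

Let u equal the inner series; expand the outer function in u and truncate.
F(0) = 1
F′(0) = 0
F′′(0) = -1
F′′′(0) = 0
The Taylor polynomial is Σ F^(k)(0)/k! · x^k.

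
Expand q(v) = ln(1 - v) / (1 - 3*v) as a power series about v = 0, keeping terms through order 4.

Multiply the numerator's expansion by the denominator's geometric series.
q(0) = 0
q′(0) = -1
q′′(0) = -7
q′′′(0) = -65
q^(4)(0) = -786
Then c_k = q^(k)(0)/k! gives each Taylor coefficient.

-131*v^4/4 - 65*v^3/6 - 7*v^2/2 - v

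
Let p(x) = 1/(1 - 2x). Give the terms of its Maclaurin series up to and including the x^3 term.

Use the known series and substitute for the argument.
p(0) = 1
p′(0) = 2
p′′(0) = 8
p′′′(0) = 48
Dividing each by k! gives the coefficients c_0, ..., c_3.

8*x^3 + 4*x^2 + 2*x + 1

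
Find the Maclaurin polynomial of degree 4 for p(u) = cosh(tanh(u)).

Compose series: expand the inner function first, then feed it into the outer expansion.
[u^0] = 1;  [u^1] = 0;  [u^2] = 1/2;  [u^3] = 0;  [u^4] = -7/24.

-7*u^4/24 + u^2/2 + 1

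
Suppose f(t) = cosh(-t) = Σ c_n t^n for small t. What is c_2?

1/2

[t^0] = 1;  [t^1] = 0;  [t^2] = 1/2.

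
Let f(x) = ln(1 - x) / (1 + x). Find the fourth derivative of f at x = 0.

14

Take the Cauchy product of the two expansions.
From the series, [x^4] f = 7/12; multiply by 4! = 24 to get 14.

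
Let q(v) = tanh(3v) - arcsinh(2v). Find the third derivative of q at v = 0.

-46

Add the two expansions coefficient-wise.
The coefficient of v^3 in the expansion is -23/3, so q′′′(0) = 3! * (-23/3) = -46.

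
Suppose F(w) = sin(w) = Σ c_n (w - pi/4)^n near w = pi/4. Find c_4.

F(pi/4) = sqrt(2)/2
F′(pi/4) = sqrt(2)/2
F′′(pi/4) = -sqrt(2)/2
F′′′(pi/4) = -sqrt(2)/2
F^(4)(pi/4) = sqrt(2)/2

sqrt(2)/48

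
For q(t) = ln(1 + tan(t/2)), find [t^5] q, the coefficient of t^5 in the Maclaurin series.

Plug the Maclaurin series of the inner function into that of the outer and collect terms.
q(0) = 0
q′(0) = 1/2
q′′(0) = -1/4
q′′′(0) = 1/2
q^(4)(0) = -7/8
q^(5)(0) = 5/2

1/48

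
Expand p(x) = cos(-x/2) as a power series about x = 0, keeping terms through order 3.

1 - x^2/8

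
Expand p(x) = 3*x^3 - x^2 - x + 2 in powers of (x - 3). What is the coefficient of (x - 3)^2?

26

[(x - 3)^0] = 71;  [(x - 3)^1] = 74;  [(x - 3)^2] = 26.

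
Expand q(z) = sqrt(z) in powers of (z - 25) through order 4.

-(z - 25)^4/2000000 + (z - 25)^3/50000 - (z - 25)^2/1000 + (z - 25)/10 + 5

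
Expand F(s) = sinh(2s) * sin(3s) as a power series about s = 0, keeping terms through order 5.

-5*s^4 + 6*s^2

Multiply the two series term by term and collect like powers.
F(0) = 0
F′(0) = 0
F′′(0) = 12
F′′′(0) = 0
F^(4)(0) = -120
F^(5)(0) = 0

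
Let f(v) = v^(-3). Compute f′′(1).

From the series, [(v - 1)^2] f = 6; multiply by 2! = 2 to get 12.

12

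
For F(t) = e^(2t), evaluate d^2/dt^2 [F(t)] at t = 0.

Use the known series and substitute for the argument.
The coefficient of t^2 in the expansion is 2, so F′′(0) = 2! * (2) = 4.

4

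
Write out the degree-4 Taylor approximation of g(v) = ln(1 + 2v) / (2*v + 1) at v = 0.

Multiply the numerator's expansion by the denominator's geometric series.

-100*v^4/3 + 44*v^3/3 - 6*v^2 + 2*v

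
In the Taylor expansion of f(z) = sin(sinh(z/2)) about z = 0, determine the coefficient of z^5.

Substitute the inner expansion into the outer series and collect powers.
[z^0] = 0;  [z^1] = 1/2;  [z^2] = 0;  [z^3] = 0;  [z^4] = 0;  [z^5] = -1/480.

-1/480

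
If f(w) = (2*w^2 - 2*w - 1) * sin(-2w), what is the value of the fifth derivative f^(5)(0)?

352

Shift and add copies of the series according to the polynomial's terms.
From the series, [w^5] f = 44/15; multiply by 5! = 120 to get 352.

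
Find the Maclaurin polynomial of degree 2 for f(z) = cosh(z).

z^2/2 + 1

Compute the successive derivatives at the expansion point and divide by k!.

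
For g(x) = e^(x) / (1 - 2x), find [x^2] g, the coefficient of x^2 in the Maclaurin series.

13/2

Write out both Maclaurin series and multiply, keeping only the needed powers.
[x^0] = 1;  [x^1] = 3;  [x^2] = 13/2.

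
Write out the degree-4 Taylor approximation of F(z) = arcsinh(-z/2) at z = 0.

z^3/48 - z/2

F(0) = 0
F′(0) = -1/2
F′′(0) = 0
F′′′(0) = 1/8
F^(4)(0) = 0
The Taylor polynomial is Σ F^(k)(0)/k! · z^k.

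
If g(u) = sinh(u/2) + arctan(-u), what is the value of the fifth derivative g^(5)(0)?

-767/32

Combine the two series term by term.
From the series, [u^5] g = -767/3840; multiply by 5! = 120 to get -767/32.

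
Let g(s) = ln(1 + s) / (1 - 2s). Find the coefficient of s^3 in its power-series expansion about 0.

10/3

Multiply the two series term by term and collect like powers.
[s^0] = 0;  [s^1] = 1;  [s^2] = 3/2;  [s^3] = 10/3.
So c_3 = g′′′(0)/3! = 10/3.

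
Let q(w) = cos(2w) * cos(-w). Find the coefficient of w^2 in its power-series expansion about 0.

Write out both Maclaurin series and multiply, keeping only the needed powers.
q(0) = 1
q′(0) = 0
q′′(0) = -5
So c_2 = q′′(0)/2! = -5/2.

-5/2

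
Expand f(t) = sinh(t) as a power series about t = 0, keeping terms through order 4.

t^3/6 + t

Use the known series and substitute for the argument.
f(0) = 0
f′(0) = 1
f′′(0) = 0
f′′′(0) = 1
f^(4)(0) = 0
Then c_k = f^(k)(0)/k! gives each Taylor coefficient.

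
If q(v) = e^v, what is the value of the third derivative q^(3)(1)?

e

Compute the successive derivatives at the expansion point and divide by k!.
The coefficient of (v - 1)^3 in the expansion is e/6, so q′′′(1) = 3! * (e/6) = e.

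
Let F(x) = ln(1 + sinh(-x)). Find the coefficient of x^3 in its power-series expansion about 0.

Compose series: expand the inner function first, then feed it into the outer expansion.
F(0) = 0
F′(0) = -1
F′′(0) = -1
F′′′(0) = -3
So c_3 = F′′′(0)/3! = -1/2.

-1/2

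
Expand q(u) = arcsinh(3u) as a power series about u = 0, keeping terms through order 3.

-9*u^3/2 + 3*u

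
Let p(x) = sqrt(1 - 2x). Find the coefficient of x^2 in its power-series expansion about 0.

-1/2

[x^0] = 1;  [x^1] = -1;  [x^2] = -1/2.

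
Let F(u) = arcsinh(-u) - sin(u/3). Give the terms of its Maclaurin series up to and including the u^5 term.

-547*u^5/7290 + 14*u^3/81 - 4*u/3

Combine the two series term by term.
F(0) = 0
F′(0) = -4/3
F′′(0) = 0
F′′′(0) = 28/27
F^(4)(0) = 0
F^(5)(0) = -2188/243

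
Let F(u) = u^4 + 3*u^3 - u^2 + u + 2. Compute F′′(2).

82

The coefficient of (u - 2)^2 in the expansion is 41, so F′′(2) = 2! * (41) = 82.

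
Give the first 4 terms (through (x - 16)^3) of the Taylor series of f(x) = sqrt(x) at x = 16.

(x - 16)^3/16384 - (x - 16)^2/512 + (x - 16)/8 + 4

[(x - 16)^0] = 4;  [(x - 16)^1] = 1/8;  [(x - 16)^2] = -1/512;  [(x - 16)^3] = 1/16384.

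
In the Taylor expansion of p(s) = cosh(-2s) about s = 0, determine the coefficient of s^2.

2

Apply the Taylor formula c_k = f^(k)(a)/k!.
p(0) = 1
p′(0) = 0
p′′(0) = 4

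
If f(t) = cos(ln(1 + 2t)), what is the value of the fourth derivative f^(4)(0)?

Plug the Maclaurin series of the inner function into that of the outer and collect terms.
The coefficient of t^4 in the expansion is -20/3, so f^(4)(0) = 4! * (-20/3) = -160.

-160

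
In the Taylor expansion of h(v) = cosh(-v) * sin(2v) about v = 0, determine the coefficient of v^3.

-1/3

Take the Cauchy product of the two expansions.
h(0) = 0
h′(0) = 2
h′′(0) = 0
h′′′(0) = -2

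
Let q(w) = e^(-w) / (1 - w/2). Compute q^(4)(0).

Write out both Maclaurin series and multiply, keeping only the needed powers.
From the series, [w^4] q = 1/48; multiply by 4! = 24 to get 1/2.

1/2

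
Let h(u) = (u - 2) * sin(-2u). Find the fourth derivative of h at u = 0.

Multiply each power in the prefactor through the base expansion.
From the series, [u^4] h = 4/3; multiply by 4! = 24 to get 32.

32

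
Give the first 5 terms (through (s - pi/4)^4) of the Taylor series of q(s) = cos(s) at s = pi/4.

sqrt(2)*(s - pi/4)^4/48 + sqrt(2)*(s - pi/4)^3/12 - sqrt(2)*(s - pi/4)^2/4 - sqrt(2)*(s - pi/4)/2 + sqrt(2)/2

Apply the Taylor formula c_k = f^(k)(a)/k!.
[(s - pi/4)^0] = sqrt(2)/2;  [(s - pi/4)^1] = -sqrt(2)/2;  [(s - pi/4)^2] = -sqrt(2)/4;  [(s - pi/4)^3] = sqrt(2)/12;  [(s - pi/4)^4] = sqrt(2)/48.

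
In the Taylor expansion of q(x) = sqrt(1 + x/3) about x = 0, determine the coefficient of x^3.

1/432

Compute the successive derivatives at the expansion point and divide by k!.
q(0) = 1
q′(0) = 1/6
q′′(0) = -1/36
q′′′(0) = 1/72
So c_3 = q′′′(0)/3! = 1/432.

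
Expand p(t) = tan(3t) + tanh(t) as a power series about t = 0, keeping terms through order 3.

Combine the two series term by term.
p(0) = 0
p′(0) = 4
p′′(0) = 0
p′′′(0) = 52

26*t^3/3 + 4*t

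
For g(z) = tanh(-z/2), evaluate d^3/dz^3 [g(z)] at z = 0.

Use the known series and substitute for the argument.
The coefficient of z^3 in the expansion is 1/24, so g′′′(0) = 3! * (1/24) = 1/4.

1/4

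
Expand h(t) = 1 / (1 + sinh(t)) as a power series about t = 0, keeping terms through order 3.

Expand as Σ (-1)^k u^k with u equal to the inner function's series.
[t^0] = 1;  [t^1] = -1;  [t^2] = 1;  [t^3] = -7/6.

-7*t^3/6 + t^2 - t + 1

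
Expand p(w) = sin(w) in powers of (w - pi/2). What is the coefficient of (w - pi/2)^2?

-1/2

Apply the Taylor formula c_k = f^(k)(a)/k!.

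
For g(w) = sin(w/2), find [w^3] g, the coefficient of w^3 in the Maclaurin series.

-1/48

Use the known series and substitute for the argument.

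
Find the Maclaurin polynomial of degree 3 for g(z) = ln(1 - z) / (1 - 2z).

Write out both Maclaurin series and multiply, keeping only the needed powers.
g(0) = 0
g′(0) = -1
g′′(0) = -5
g′′′(0) = -32

-16*z^3/3 - 5*z^2/2 - z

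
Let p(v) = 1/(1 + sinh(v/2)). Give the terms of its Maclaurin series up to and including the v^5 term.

Let u equal the inner series; expand the outer function in u and truncate.
[v^0] = 1;  [v^1] = -1/2;  [v^2] = 1/4;  [v^3] = -7/48;  [v^4] = 1/12;  [v^5] = -181/3840.

-181*v^5/3840 + v^4/12 - 7*v^3/48 + v^2/4 - v/2 + 1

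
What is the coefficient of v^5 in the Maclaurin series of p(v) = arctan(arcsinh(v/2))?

Substitute the inner expansion into the outer series and collect powers.
[v^0] = 0;  [v^1] = 1/2;  [v^2] = 0;  [v^3] = -1/16;  [v^4] = 0;  [v^5] = 53/3840.

53/3840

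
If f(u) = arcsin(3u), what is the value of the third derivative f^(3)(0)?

The coefficient of u^3 in the expansion is 9/2, so f′′′(0) = 3! * (9/2) = 27.

27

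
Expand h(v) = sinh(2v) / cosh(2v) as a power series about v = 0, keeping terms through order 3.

Write the quotient as an unknown series and match coefficients against numerator = denominator · series.
h(0) = 0
h′(0) = 2
h′′(0) = 0
h′′′(0) = -16

-8*v^3/3 + 2*v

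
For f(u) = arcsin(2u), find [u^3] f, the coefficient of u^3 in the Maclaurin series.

4/3

f(0) = 0
f′(0) = 2
f′′(0) = 0
f′′′(0) = 8
Then c_k = f^(k)(0)/k! gives each Taylor coefficient.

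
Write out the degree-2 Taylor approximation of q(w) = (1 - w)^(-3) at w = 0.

q(0) = 1
q′(0) = 3
q′′(0) = 12
The Taylor polynomial is Σ q^(k)(0)/k! · w^k.

6*w^2 + 3*w + 1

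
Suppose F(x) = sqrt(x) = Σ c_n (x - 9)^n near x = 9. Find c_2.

-1/216

Use the known series and substitute for the argument.
F(9) = 3
F′(9) = 1/6
F′′(9) = -1/108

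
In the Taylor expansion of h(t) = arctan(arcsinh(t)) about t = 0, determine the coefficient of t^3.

Compose series: expand the inner function first, then feed it into the outer expansion.
So c_3 = h′′′(0)/3! = -1/2.

-1/2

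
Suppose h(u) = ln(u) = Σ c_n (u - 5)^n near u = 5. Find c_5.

1/15625

Use the known series and substitute for the argument.
So c_5 = h^(5)(5)/5! = 1/15625.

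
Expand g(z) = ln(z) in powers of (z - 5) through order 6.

-(z - 5)^6/93750 + (z - 5)^5/15625 - (z - 5)^4/2500 + (z - 5)^3/375 - (z - 5)^2/50 + (z - 5)/5 + ln(5)

g(5) = ln(5)
g′(5) = 1/5
g′′(5) = -1/25
g′′′(5) = 2/125
g^(4)(5) = -6/625
g^(5)(5) = 24/3125
g^(6)(5) = -24/3125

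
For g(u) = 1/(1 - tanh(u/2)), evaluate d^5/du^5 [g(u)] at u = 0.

Let u equal the inner series; expand the outer function in u and truncate.
The coefficient of u^5 in the expansion is 1/240, so g^(5)(0) = 5! * (1/240) = 1/2.

1/2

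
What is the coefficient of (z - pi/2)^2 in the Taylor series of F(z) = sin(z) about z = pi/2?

-1/2

F(pi/2) = 1
F′(pi/2) = 0
F′′(pi/2) = -1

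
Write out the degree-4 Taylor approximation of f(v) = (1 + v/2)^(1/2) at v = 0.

-5*v^4/2048 + v^3/128 - v^2/32 + v/4 + 1

Compute the successive derivatives at the expansion point and divide by k!.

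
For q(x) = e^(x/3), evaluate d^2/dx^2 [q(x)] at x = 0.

The coefficient of x^2 in the expansion is 1/18, so q′′(0) = 2! * (1/18) = 1/9.

1/9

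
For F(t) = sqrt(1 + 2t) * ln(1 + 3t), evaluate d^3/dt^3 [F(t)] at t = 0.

Expand each factor separately, then convolve coefficients.
From the series, [t^3] F = 3; multiply by 3! = 6 to get 18.

18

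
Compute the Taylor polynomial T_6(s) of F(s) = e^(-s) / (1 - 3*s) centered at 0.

Multiply the numerator's expansion by the denominator's geometric series.
F(0) = 1
F′(0) = 2
F′′(0) = 13
F′′′(0) = 116
F^(4)(0) = 1393
F^(5)(0) = 20894
F^(6)(0) = 376093

376093*s^6/720 + 10447*s^5/60 + 1393*s^4/24 + 58*s^3/3 + 13*s^2/2 + 2*s + 1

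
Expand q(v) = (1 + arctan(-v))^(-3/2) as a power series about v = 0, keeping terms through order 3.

27*v^3/16 + 15*v^2/8 + 3*v/2 + 1

Compose series: expand the inner function first, then feed it into the outer expansion.
[v^0] = 1;  [v^1] = 3/2;  [v^2] = 15/8;  [v^3] = 27/16.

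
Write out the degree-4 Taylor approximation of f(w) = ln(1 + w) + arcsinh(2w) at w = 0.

-w^4/4 - w^3 - w^2/2 + 3*w

Combine the two series term by term.
f(0) = 0
f′(0) = 3
f′′(0) = -1
f′′′(0) = -6
f^(4)(0) = -6
Dividing each by k! gives the coefficients c_0, ..., c_4.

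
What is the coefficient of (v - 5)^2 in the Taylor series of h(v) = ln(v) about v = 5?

-1/50

[(v - 5)^0] = ln(5);  [(v - 5)^1] = 1/5;  [(v - 5)^2] = -1/50.
So c_2 = h′′(5)/2! = -1/50.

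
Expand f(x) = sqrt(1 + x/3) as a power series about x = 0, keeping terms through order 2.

-x^2/72 + x/6 + 1

Use the known series and substitute for the argument.
f(0) = 1
f′(0) = 1/6
f′′(0) = -1/36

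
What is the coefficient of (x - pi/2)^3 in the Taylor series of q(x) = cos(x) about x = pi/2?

1/6

q(pi/2) = 0
q′(pi/2) = -1
q′′(pi/2) = 0
q′′′(pi/2) = 1
So c_3 = q′′′(pi/2)/3! = 1/6.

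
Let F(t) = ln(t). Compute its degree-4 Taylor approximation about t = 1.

F(1) = 0
F′(1) = 1
F′′(1) = -1
F′′′(1) = 2
F^(4)(1) = -6
Then c_k = F^(k)(1)/k! gives each Taylor coefficient.

-(t - 1)^4/4 + (t - 1)^3/3 - (t - 1)^2/2 + (t - 1)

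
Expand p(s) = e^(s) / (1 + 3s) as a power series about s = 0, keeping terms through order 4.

1393*s^4/24 - 58*s^3/3 + 13*s^2/2 - 2*s + 1

Expand each factor separately, then convolve coefficients.
[s^0] = 1;  [s^1] = -2;  [s^2] = 13/2;  [s^3] = -58/3;  [s^4] = 1393/24.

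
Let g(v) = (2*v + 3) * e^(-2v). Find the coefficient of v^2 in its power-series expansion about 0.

Multiply each power in the prefactor through the base expansion.
[v^0] = 3;  [v^1] = -4;  [v^2] = 2.
So c_2 = g′′(0)/2! = 2.

2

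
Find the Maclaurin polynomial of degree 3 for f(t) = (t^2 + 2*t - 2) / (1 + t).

3*t^3 - 3*t^2 + 4*t - 2

Shift and add copies of the series according to the polynomial's terms.
f(0) = -2
f′(0) = 4
f′′(0) = -6
f′′′(0) = 18
Then c_k = f^(k)(0)/k! gives each Taylor coefficient.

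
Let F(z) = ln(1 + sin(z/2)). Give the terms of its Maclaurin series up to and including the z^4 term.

-z^4/192 + z^3/48 - z^2/8 + z/2

Substitute the inner expansion into the outer series and collect powers.
F(0) = 0
F′(0) = 1/2
F′′(0) = -1/4
F′′′(0) = 1/8
F^(4)(0) = -1/8
Then c_k = F^(k)(0)/k! gives each Taylor coefficient.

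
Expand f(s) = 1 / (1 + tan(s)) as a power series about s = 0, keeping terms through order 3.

Expand as Σ (-1)^k u^k with u equal to the inner function's series.
f(0) = 1
f′(0) = -1
f′′(0) = 2
f′′′(0) = -8
Dividing each by k! gives the coefficients c_0, ..., c_3.

-4*s^3/3 + s^2 - s + 1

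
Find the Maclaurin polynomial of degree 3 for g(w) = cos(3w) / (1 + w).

7*w^3/2 - 7*w^2/2 - w + 1

Write out both Maclaurin series and multiply, keeping only the needed powers.
g(0) = 1
g′(0) = -1
g′′(0) = -7
g′′′(0) = 21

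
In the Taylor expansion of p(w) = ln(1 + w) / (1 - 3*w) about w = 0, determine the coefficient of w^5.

Multiply the numerator's expansion by the denominator's geometric series.
p(0) = 0
p′(0) = 1
p′′(0) = 5
p′′′(0) = 47
p^(4)(0) = 558
p^(5)(0) = 8394

1399/20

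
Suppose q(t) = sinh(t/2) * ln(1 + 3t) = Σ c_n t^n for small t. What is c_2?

Expand each factor separately, then convolve coefficients.

3/2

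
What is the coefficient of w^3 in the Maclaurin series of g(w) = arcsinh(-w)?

1/6

[w^0] = 0;  [w^1] = -1;  [w^2] = 0;  [w^3] = 1/6.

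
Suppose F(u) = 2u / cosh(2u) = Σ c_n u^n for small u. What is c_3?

Invert the denominator's series and multiply.
F(0) = 0
F′(0) = 2
F′′(0) = 0
F′′′(0) = -24
Then c_k = F^(k)(0)/k! gives each Taylor coefficient.

-4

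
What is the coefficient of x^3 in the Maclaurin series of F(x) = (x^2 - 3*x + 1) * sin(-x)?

Distribute the polynomial across the series and collect like powers.

-5/6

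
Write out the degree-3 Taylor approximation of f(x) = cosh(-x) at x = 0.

x^2/2 + 1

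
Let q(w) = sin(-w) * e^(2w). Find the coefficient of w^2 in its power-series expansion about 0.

-2

Write out both Maclaurin series and multiply, keeping only the needed powers.
q(0) = 0
q′(0) = -1
q′′(0) = -4
Then c_k = q^(k)(0)/k! gives each Taylor coefficient.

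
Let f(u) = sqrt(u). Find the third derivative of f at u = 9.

1/648

The coefficient of (u - 9)^3 in the expansion is 1/3888, so f′′′(9) = 3! * (1/3888) = 1/648.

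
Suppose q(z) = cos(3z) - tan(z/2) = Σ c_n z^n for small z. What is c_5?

-1/240

Add the two expansions coefficient-wise.
[z^0] = 1;  [z^1] = -1/2;  [z^2] = -9/2;  [z^3] = -1/24;  [z^4] = 27/8;  [z^5] = -1/240.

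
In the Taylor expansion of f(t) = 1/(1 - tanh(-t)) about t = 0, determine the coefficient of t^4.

Substitute the inner expansion into the outer series and collect powers.
So c_4 = f^(4)(0)/4! = 1/3.

1/3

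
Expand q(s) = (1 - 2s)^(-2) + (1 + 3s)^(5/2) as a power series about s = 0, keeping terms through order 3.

647*s^3/16 + 231*s^2/8 + 23*s/2 + 2

Add the two expansions coefficient-wise.
q(0) = 2
q′(0) = 23/2
q′′(0) = 231/4
q′′′(0) = 1941/8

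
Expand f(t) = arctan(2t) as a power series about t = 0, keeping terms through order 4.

Use the known series and substitute for the argument.

-8*t^3/3 + 2*t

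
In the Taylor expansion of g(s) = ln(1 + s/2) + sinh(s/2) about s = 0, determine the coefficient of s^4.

Add the two expansions coefficient-wise.
g(0) = 0
g′(0) = 1
g′′(0) = -1/4
g′′′(0) = 3/8
g^(4)(0) = -3/8
The Taylor polynomial is Σ g^(k)(0)/k! · s^k.

-1/64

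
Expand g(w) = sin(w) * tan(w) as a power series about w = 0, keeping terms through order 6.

31*w^6/360 + w^4/6 + w^2

Multiply the two series term by term and collect like powers.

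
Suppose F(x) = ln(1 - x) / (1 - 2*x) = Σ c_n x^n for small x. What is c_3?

-16/3

Expand 1/(denominator) as a geometric series and multiply by the numerator's series.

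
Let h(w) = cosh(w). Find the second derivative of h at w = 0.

From the series, [w^2] h = 1/2; multiply by 2! = 2 to get 1.

1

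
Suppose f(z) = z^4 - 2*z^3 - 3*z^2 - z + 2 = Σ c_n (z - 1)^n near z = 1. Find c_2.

[(z - 1)^0] = -3;  [(z - 1)^1] = -9;  [(z - 1)^2] = -3.

-3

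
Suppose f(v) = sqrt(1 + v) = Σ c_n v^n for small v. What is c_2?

[v^0] = 1;  [v^1] = 1/2;  [v^2] = -1/8.

-1/8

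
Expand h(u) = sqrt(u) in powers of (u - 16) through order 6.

Differentiate repeatedly and evaluate at the center.
h(16) = 4
h′(16) = 1/8
h′′(16) = -1/256
h′′′(16) = 3/8192
h^(4)(16) = -15/262144
h^(5)(16) = 105/8388608
h^(6)(16) = -945/268435456
Then c_k = h^(k)(16)/k! gives each Taylor coefficient.

-21*(u - 16)^6/4294967296 + 7*(u - 16)^5/67108864 - 5*(u - 16)^4/2097152 + (u - 16)^3/16384 - (u - 16)^2/512 + (u - 16)/8 + 4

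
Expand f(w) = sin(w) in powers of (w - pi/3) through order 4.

sqrt(3)*(w - pi/3)^4/48 - (w - pi/3)^3/12 - sqrt(3)*(w - pi/3)^2/4 + (w - pi/3)/2 + sqrt(3)/2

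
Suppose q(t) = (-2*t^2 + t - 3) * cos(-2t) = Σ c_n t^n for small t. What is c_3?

Shift and add copies of the series according to the polynomial's terms.

-2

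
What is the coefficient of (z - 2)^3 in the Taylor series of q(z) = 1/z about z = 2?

-1/16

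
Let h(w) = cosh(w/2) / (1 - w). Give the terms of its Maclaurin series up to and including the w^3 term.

Take the Cauchy product of the two expansions.
h(0) = 1
h′(0) = 1
h′′(0) = 9/4
h′′′(0) = 27/4

9*w^3/8 + 9*w^2/8 + w + 1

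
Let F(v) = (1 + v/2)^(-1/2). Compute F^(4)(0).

105/256

The coefficient of v^4 in the expansion is 35/2048, so F^(4)(0) = 4! * (35/2048) = 105/256.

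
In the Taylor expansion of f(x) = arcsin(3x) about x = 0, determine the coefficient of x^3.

9/2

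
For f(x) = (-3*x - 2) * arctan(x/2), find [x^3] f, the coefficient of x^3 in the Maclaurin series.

1/12

Shift and add copies of the series according to the polynomial's terms.
f(0) = 0
f′(0) = -1
f′′(0) = -3
f′′′(0) = 1/2
Dividing each by k! gives the coefficients c_0, ..., c_3.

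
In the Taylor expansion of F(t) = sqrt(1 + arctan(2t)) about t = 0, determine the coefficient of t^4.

Compose series: expand the inner function first, then feed it into the outer expansion.
So c_4 = F^(4)(0)/4! = 17/24.

17/24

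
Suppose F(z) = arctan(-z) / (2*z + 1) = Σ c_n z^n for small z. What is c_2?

Expand 1/(denominator) as a geometric series and multiply by the numerator's series.
F(0) = 0
F′(0) = -1
F′′(0) = 4
Then c_k = F^(k)(0)/k! gives each Taylor coefficient.

2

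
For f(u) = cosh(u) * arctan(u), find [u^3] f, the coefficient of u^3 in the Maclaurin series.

Multiply the two series term by term and collect like powers.

1/6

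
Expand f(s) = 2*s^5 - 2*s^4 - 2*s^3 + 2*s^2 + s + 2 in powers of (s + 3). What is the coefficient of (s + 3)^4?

f(-3) = -577
f′(-3) = 961
f′′(-3) = -1256
f′′′(-3) = 1212
f^(4)(-3) = -768

-32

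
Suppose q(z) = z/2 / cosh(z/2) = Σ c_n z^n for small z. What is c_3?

Divide the numerator series by the denominator series (power-series long division).

-1/16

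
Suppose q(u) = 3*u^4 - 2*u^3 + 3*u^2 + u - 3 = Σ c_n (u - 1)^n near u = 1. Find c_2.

15

Use the known series and substitute for the argument.
[(u - 1)^0] = 2;  [(u - 1)^1] = 13;  [(u - 1)^2] = 15.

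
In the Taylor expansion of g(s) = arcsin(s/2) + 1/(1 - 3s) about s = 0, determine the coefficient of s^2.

Combine the two series term by term.
g(0) = 1
g′(0) = 7/2
g′′(0) = 18
Dividing each by k! gives the coefficients c_0, ..., c_2.

9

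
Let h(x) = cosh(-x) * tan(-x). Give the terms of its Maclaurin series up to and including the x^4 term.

-5*x^3/6 - x

Take the Cauchy product of the two expansions.
[x^0] = 0;  [x^1] = -1;  [x^2] = 0;  [x^3] = -5/6;  [x^4] = 0.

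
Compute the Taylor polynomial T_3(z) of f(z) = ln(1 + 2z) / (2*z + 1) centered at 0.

Expand 1/(denominator) as a geometric series and multiply by the numerator's series.
f(0) = 0
f′(0) = 2
f′′(0) = -12
f′′′(0) = 88
The Taylor polynomial is Σ f^(k)(0)/k! · z^k.

44*z^3/3 - 6*z^2 + 2*z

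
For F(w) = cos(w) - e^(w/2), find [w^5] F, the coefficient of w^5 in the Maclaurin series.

Combine the two series term by term.
[w^0] = 0;  [w^1] = -1/2;  [w^2] = -5/8;  [w^3] = -1/48;  [w^4] = 5/128;  [w^5] = -1/3840.

-1/3840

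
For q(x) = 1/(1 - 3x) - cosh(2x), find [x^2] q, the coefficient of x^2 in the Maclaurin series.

Combine the two series term by term.
q(0) = 0
q′(0) = 3
q′′(0) = 14
So c_2 = q′′(0)/2! = 7.

7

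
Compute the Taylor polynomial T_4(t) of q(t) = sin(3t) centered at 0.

[t^0] = 0;  [t^1] = 3;  [t^2] = 0;  [t^3] = -9/2;  [t^4] = 0.

-9*t^3/2 + 3*t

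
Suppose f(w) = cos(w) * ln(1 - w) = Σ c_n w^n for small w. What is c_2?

Multiply the two series term by term and collect like powers.
f(0) = 0
f′(0) = -1
f′′(0) = -1

-1/2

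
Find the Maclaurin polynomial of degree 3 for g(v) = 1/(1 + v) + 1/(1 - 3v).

26*v^3 + 10*v^2 + 2*v + 2

Expand each term separately and add.
g(0) = 2
g′(0) = 2
g′′(0) = 20
g′′′(0) = 156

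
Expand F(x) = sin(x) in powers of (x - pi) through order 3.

F(pi) = 0
F′(pi) = -1
F′′(pi) = 0
F′′′(pi) = 1
Dividing each by k! gives the coefficients c_0, ..., c_3.

(x - pi)^3/6 - (x - pi)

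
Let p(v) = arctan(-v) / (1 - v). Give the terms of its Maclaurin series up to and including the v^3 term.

Multiply the two series term by term and collect like powers.
[v^0] = 0;  [v^1] = -1;  [v^2] = -1;  [v^3] = -2/3.

-2*v^3/3 - v^2 - v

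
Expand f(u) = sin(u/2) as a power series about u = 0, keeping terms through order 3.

-u^3/48 + u/2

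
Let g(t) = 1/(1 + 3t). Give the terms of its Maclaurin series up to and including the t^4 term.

g(0) = 1
g′(0) = -3
g′′(0) = 18
g′′′(0) = -162
g^(4)(0) = 1944
Then c_k = g^(k)(0)/k! gives each Taylor coefficient.

81*t^4 - 27*t^3 + 9*t^2 - 3*t + 1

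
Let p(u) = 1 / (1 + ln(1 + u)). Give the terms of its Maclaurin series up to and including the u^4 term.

11*u^4/3 - 7*u^3/3 + 3*u^2/2 - u + 1

Use the geometric series for the reciprocal, then substitute.
p(0) = 1
p′(0) = -1
p′′(0) = 3
p′′′(0) = -14
p^(4)(0) = 88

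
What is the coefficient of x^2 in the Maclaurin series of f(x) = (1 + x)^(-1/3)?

2/9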